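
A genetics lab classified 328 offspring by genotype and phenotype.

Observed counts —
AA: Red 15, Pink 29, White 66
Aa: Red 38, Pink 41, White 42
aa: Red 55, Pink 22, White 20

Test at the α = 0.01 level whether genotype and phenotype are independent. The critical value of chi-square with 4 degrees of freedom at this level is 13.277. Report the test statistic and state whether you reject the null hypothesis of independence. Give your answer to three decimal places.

53.144; reject H₀

Row totals: 110, 121, 97. Column totals: 108, 92, 128. Grand total N = 328.
Expected counts (row total × column total / N):
  AA, Red: 110×108/328 = 36.2195
  AA, Pink: 110×92/328 = 30.8537
  AA, White: 110×128/328 = 42.9268
  Aa, Red: 121×108/328 = 39.8415
  Aa, Pink: 121×92/328 = 33.9390
  Aa, White: 121×128/328 = 47.2195
  aa, Red: 97×108/328 = 31.9390
  aa, Pink: 97×92/328 = 27.2073
  aa, White: 97×128/328 = 37.8537
Contributions (O − E)²/E:
  (15 − 36.2195)²/36.2195 = 12.4316
  (29 − 30.8537)²/30.8537 = 0.1114
  (66 − 42.9268)²/42.9268 = 12.4019
  (38 − 39.8415)²/39.8415 = 0.0851
  (41 − 33.9390)²/33.9390 = 1.4690
  (42 − 47.2195)²/47.2195 = 0.5769
  (55 − 31.9390)²/31.9390 = 16.6508
  (22 − 27.2073)²/27.2073 = 0.9966
  (20 − 37.8537)²/37.8537 = 8.4207
χ² = 12.4316 + 0.1114 + 12.4019 + 0.0851 + 1.4690 + 0.5769 + 16.6508 + 0.9966 + 8.4207 = 53.144
df = (3−1)(3−1) = 4. Since 53.144 > 13.277, reject the null hypothesis of independence at α = 0.01.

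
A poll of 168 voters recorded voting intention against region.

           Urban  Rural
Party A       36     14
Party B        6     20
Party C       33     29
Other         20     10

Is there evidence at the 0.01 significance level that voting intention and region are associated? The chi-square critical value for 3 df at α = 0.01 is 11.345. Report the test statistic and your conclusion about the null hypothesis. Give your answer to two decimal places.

18.24; reject H₀

Row totals: 50, 26, 62, 30. Column totals: 95, 73. Grand total N = 168.
Expected counts (row total × column total / N):
  Party A, Urban: 50×95/168 = 28.274
  Party A, Rural: 50×73/168 = 21.726
  Party B, Urban: 26×95/168 = 14.702
  Party B, Rural: 26×73/168 = 11.298
  Party C, Urban: 62×95/168 = 35.060
  Party C, Rural: 62×73/168 = 26.940
  Other, Urban: 30×95/168 = 16.964
  Other, Rural: 30×73/168 = 13.036
Contributions (O − E)²/E:
  (36 − 28.274)²/28.274 = 2.1112
  (14 − 21.726)²/21.726 = 2.7474
  (6 − 14.702)²/14.702 = 5.1506
  (20 − 11.298)²/11.298 = 6.7025
  (33 − 35.060)²/35.060 = 0.1210
  (29 − 26.940)²/26.940 = 0.1575
  (20 − 16.964)²/16.964 = 0.5433
  (10 − 13.036)²/13.036 = 0.7071
χ² = 2.1112 + 2.7474 + 5.1506 + 6.7025 + 0.1210 + 0.1575 + 0.5433 + 0.7071 = 18.24
df = (4−1)(2−1) = 3. Since 18.24 > 11.345, reject the null hypothesis of independence at α = 0.01.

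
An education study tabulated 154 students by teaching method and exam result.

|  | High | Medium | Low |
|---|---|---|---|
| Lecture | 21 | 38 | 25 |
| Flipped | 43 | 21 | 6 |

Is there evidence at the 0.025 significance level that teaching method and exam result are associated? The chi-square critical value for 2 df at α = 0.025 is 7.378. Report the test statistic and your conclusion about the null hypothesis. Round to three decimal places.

Row totals: 84, 70. Column totals: 64, 59, 31. Grand total N = 154.
Expected counts (row total × column total / N):
  Lecture, High: 84×64/154 = 34.9091
  Lecture, Medium: 84×59/154 = 32.1818
  Lecture, Low: 84×31/154 = 16.9091
  Flipped, High: 70×64/154 = 29.0909
  Flipped, Medium: 70×59/154 = 26.8182
  Flipped, Low: 70×31/154 = 14.0909
Contributions (O − E)²/E:
  (21 − 34.9091)²/34.9091 = 5.5419
  (38 − 32.1818)²/32.1818 = 1.0519
  (25 − 16.9091)²/16.9091 = 3.8714
  (43 − 29.0909)²/29.0909 = 6.6503
  (21 − 26.8182)²/26.8182 = 1.2623
  (6 − 14.0909)²/14.0909 = 4.6457
χ² = 5.5419 + 1.0519 + 3.8714 + 6.6503 + 1.2623 + 4.6457 = 23.024
df = (2−1)(3−1) = 2. Since 23.024 > 7.378, reject the null hypothesis of independence at α = 0.025.

23.024; reject H₀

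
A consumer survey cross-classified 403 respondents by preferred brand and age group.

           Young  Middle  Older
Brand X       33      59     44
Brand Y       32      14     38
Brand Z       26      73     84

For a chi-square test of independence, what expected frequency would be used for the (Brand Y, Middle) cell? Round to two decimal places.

Row total (Brand Y) = 84; column total (Middle) = 146; grand total N = 403.
Expected count = (row total × column total) / N = 84 × 146 / 403 = 30.43.

30.43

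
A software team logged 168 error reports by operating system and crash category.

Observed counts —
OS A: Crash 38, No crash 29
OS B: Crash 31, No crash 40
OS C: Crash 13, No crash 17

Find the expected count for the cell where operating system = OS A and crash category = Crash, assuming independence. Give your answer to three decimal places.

Row total (OS A) = 67; column total (Crash) = 82; grand total N = 168.
Expected count = (row total × column total) / N = 67 × 82 / 168 = 32.702.

32.702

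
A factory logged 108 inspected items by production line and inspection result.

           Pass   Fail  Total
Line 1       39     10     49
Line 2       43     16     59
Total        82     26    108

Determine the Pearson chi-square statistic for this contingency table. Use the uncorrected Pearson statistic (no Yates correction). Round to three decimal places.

Grand total N = 108.
Expected counts (row total × column total / N):
  Line 1, Pass: 49×82/108 = 37.2037
  Line 1, Fail: 49×26/108 = 11.7963
  Line 2, Pass: 59×82/108 = 44.7963
  Line 2, Fail: 59×26/108 = 14.2037
Contributions (O − E)²/E:
  (39 − 37.2037)²/37.2037 = 0.0867
  (10 − 11.7963)²/11.7963 = 0.2735
  (43 − 44.7963)²/44.7963 = 0.0720
  (16 − 14.2037)²/14.2037 = 0.2272
χ² = 0.0867 + 0.2735 + 0.0720 + 0.2272 = 0.659

0.659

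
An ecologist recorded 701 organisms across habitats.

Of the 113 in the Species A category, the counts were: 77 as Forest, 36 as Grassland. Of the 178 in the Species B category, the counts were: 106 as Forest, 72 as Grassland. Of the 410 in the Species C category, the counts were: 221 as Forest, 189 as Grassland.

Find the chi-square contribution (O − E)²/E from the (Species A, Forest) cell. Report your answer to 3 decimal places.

Row total (Species A) = 113; column total (Forest) = 404; N = 701.
Expected count E = 113 × 404 / 701 = 65.1241.
Contribution = (O − E)²/E = (77 − 65.1241)² / 65.1241 = 2.166.

2.166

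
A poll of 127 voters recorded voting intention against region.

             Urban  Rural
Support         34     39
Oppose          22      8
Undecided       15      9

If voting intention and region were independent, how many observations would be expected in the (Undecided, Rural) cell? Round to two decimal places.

Row total (Undecided) = 24; column total (Rural) = 56; grand total N = 127.
Expected count = (row total × column total) / N = 24 × 56 / 127 = 10.58.

10.58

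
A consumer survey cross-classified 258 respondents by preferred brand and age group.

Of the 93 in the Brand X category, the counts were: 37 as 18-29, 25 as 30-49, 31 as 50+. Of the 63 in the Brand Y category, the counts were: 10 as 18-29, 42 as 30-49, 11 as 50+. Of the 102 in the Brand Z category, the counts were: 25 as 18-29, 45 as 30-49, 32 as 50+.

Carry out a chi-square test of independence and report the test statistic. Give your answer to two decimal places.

25.83

Row totals: 93, 63, 102. Column totals: 72, 112, 74. Grand total N = 258.
Expected counts (row total × column total / N):
  Brand X, 18-29: 93×72/258 = 25.953
  Brand X, 30-49: 93×112/258 = 40.372
  Brand X, 50+: 93×74/258 = 26.674
  Brand Y, 18-29: 63×72/258 = 17.581
  Brand Y, 30-49: 63×112/258 = 27.349
  Brand Y, 50+: 63×74/258 = 18.070
  Brand Z, 18-29: 102×72/258 = 28.465
  Brand Z, 30-49: 102×112/258 = 44.279
  Brand Z, 50+: 102×74/258 = 29.256
Contributions (O − E)²/E:
  (37 − 25.953)²/25.953 = 4.7022
  (25 − 40.372)²/40.372 = 5.8530
  (31 − 26.674)²/26.674 = 0.7016
  (10 − 17.581)²/17.581 = 3.2690
  (42 − 27.349)²/27.349 = 7.8486
  (11 − 18.070)²/18.070 = 2.7662
  (25 − 28.465)²/28.465 = 0.4218
  (45 − 44.279)²/44.279 = 0.0117
  (32 − 29.256)²/29.256 = 0.2574
χ² = 4.7022 + 5.8530 + 0.7016 + 3.2690 + 7.8486 + 2.7662 + 0.4218 + 0.0117 + 0.2574 = 25.83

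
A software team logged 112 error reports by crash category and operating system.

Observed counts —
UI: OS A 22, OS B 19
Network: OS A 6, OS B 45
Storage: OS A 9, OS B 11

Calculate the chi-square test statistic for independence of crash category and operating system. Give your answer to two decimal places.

Row totals: 41, 51, 20. Column totals: 37, 75. Grand total N = 112.
Expected counts (row total × column total / N):
  UI, OS A: 41×37/112 = 13.545
  UI, OS B: 41×75/112 = 27.455
  Network, OS A: 51×37/112 = 16.848
  Network, OS B: 51×75/112 = 34.152
  Storage, OS A: 20×37/112 = 6.607
  Storage, OS B: 20×75/112 = 13.393
Contributions (O − E)²/E:
  (22 − 13.545)²/13.545 = 5.2777
  (19 − 27.455)²/27.455 = 2.6038
  (6 − 16.848)²/16.848 = 6.9848
  (45 − 34.152)²/34.152 = 3.4457
  (9 − 6.607)²/6.607 = 0.8667
  (11 − 13.393)²/13.393 = 0.4276
χ² = 5.2777 + 2.6038 + 6.9848 + 3.4457 + 0.8667 + 0.4276 = 19.61

19.61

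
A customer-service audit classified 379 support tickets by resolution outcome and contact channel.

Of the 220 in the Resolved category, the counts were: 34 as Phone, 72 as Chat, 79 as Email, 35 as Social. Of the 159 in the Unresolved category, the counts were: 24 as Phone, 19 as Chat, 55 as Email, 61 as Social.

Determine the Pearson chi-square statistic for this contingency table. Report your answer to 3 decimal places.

35.022

Row totals: 220, 159. Column totals: 58, 91, 134, 96. Grand total N = 379.
Expected counts (row total × column total / N):
  Resolved, Phone: 220×58/379 = 33.6675
  Resolved, Chat: 220×91/379 = 52.8232
  Resolved, Email: 220×134/379 = 77.7836
  Resolved, Social: 220×96/379 = 55.7256
  Unresolved, Phone: 159×58/379 = 24.3325
  Unresolved, Chat: 159×91/379 = 38.1768
  Unresolved, Email: 159×134/379 = 56.2164
  Unresolved, Social: 159×96/379 = 40.2744
Contributions (O − E)²/E:
  (34 − 33.6675)²/33.6675 = 0.0033
  (72 − 52.8232)²/52.8232 = 6.9619
  (79 − 77.7836)²/77.7836 = 0.0190
  (35 − 55.7256)²/55.7256 = 7.7083
  (24 − 24.3325)²/24.3325 = 0.0045
  (19 − 38.1768)²/38.1768 = 9.6328
  (55 − 56.2164)²/56.2164 = 0.0263
  (61 − 40.2744)²/40.2744 = 10.6656
χ² = 0.0033 + 6.9619 + 0.0190 + 7.7083 + 0.0045 + 9.6328 + 0.0263 + 10.6656 = 35.022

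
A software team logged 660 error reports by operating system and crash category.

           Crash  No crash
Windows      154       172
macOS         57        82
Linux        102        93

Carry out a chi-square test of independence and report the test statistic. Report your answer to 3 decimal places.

Row totals: 326, 139, 195. Column totals: 313, 347. Grand total N = 660.
Expected counts (row total × column total / N):
  Windows, Crash: 326×313/660 = 154.6030
  Windows, No crash: 326×347/660 = 171.3970
  macOS, Crash: 139×313/660 = 65.9197
  macOS, No crash: 139×347/660 = 73.0803
  Linux, Crash: 195×313/660 = 92.4773
  Linux, No crash: 195×347/660 = 102.5227
Contributions (O − E)²/E:
  (154 − 154.6030)²/154.6030 = 0.0024
  (172 − 171.3970)²/171.3970 = 0.0021
  (57 − 65.9197)²/65.9197 = 1.2069
  (82 − 73.0803)²/73.0803 = 1.0887
  (102 − 92.4773)²/92.4773 = 0.9806
  (93 − 102.5227)²/102.5227 = 0.8845
χ² = 0.0024 + 0.0021 + 1.2069 + 1.0887 + 0.9806 + 0.8845 = 4.165

4.165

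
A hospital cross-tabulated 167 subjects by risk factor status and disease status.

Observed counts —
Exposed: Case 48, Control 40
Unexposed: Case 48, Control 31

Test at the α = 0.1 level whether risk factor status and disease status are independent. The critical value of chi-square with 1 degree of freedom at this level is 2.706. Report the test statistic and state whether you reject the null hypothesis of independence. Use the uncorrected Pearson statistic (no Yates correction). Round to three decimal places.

Row totals: 88, 79. Column totals: 96, 71. Grand total N = 167.
Expected counts (row total × column total / N):
  Exposed, Case: 88×96/167 = 50.5868
  Exposed, Control: 88×71/167 = 37.4132
  Unexposed, Case: 79×96/167 = 45.4132
  Unexposed, Control: 79×71/167 = 33.5868
Contributions (O − E)²/E:
  (48 − 50.5868)²/50.5868 = 0.1323
  (40 − 37.4132)²/37.4132 = 0.1789
  (48 − 45.4132)²/45.4132 = 0.1473
  (31 − 33.5868)²/33.5868 = 0.1992
χ² = 0.1323 + 0.1789 + 0.1473 + 0.1992 = 0.658
df = (2−1)(2−1) = 1. Since 0.658 < 2.706, fail to reject the null hypothesis of independence at α = 0.1.

0.658; fail to reject H₀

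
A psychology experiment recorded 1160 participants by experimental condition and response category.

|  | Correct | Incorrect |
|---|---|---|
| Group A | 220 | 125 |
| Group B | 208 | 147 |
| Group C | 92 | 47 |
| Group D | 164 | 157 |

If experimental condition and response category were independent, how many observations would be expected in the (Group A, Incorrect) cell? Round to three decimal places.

141.569

Row total (Group A) = 345; column total (Incorrect) = 476; grand total N = 1160.
Expected count = (row total × column total) / N = 345 × 476 / 1160 = 141.569.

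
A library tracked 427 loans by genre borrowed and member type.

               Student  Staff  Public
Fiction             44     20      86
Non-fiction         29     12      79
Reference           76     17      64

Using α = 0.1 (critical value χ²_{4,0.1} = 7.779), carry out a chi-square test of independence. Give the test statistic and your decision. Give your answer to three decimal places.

Row totals: 150, 120, 157. Column totals: 149, 49, 229. Grand total N = 427.
Expected counts (row total × column total / N):
  Fiction, Student: 150×149/427 = 52.3419
  Fiction, Staff: 150×49/427 = 17.2131
  Fiction, Public: 150×229/427 = 80.4450
  Non-fiction, Student: 120×149/427 = 41.8735
  Non-fiction, Staff: 120×49/427 = 13.7705
  Non-fiction, Public: 120×229/427 = 64.3560
  Reference, Student: 157×149/427 = 54.7845
  Reference, Staff: 157×49/427 = 18.0164
  Reference, Public: 157×229/427 = 84.1991
Contributions (O − E)²/E:
  (44 − 52.3419)²/52.3419 = 1.3295
  (20 − 17.2131)²/17.2131 = 0.4512
  (86 − 80.4450)²/80.4450 = 0.3836
  (29 − 41.8735)²/41.8735 = 3.9578
  (12 − 13.7705)²/13.7705 = 0.2276
  (79 − 64.3560)²/64.3560 = 3.3322
  (76 − 54.7845)²/54.7845 = 8.2158
  (17 − 18.0164)²/18.0164 = 0.0573
  (64 − 84.1991)²/84.1991 = 4.8457
χ² = 1.3295 + 0.4512 + 0.3836 + 3.9578 + 0.2276 + 3.3322 + 8.2158 + 0.0573 + 4.8457 = 22.801
df = (3−1)(3−1) = 4. Since 22.801 > 7.779, reject the null hypothesis of independence at α = 0.1.

22.801; reject H₀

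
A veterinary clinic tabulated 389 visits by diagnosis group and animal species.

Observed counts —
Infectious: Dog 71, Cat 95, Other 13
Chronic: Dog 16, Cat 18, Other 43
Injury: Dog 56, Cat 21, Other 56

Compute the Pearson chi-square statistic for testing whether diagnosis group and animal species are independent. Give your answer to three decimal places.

97.577

Row totals: 179, 77, 133. Column totals: 143, 134, 112. Grand total N = 389.
Expected counts (row total × column total / N):
  Infectious, Dog: 179×143/389 = 65.80206
  Infectious, Cat: 179×134/389 = 61.66067
  Infectious, Other: 179×112/389 = 51.53728
  Chronic, Dog: 77×143/389 = 28.30591
  Chronic, Cat: 77×134/389 = 26.52442
  Chronic, Other: 77×112/389 = 22.16967
  Injury, Dog: 133×143/389 = 48.89203
  Injury, Cat: 133×134/389 = 45.81491
  Injury, Other: 133×112/389 = 38.29306
Contributions (O − E)²/E:
  (71 − 65.80206)²/65.80206 = 0.4106
  (95 − 61.66067)²/61.66067 = 18.0263
  (13 − 51.53728)²/51.53728 = 28.8165
  (16 − 28.30591)²/28.30591 = 5.3500
  (18 − 26.52442)²/26.52442 = 2.7396
  (43 − 22.16967)²/22.16967 = 19.5719
  (56 − 48.89203)²/48.89203 = 1.0334
  (21 − 45.81491)²/45.81491 = 13.4406
  (56 − 38.29306)²/38.29306 = 8.1878
χ² = 0.4106 + 18.0263 + 28.8165 + 5.3500 + 2.7396 + 19.5719 + 1.0334 + 13.4406 + 8.1878 = 97.577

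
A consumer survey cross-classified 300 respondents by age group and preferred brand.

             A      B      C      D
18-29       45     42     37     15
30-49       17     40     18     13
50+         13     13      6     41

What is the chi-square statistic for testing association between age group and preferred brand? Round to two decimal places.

Row totals: 139, 88, 73. Column totals: 75, 95, 61, 69. Grand total N = 300.
Expected counts (row total × column total / N):
  18-29, A: 139×75/300 = 34.750
  18-29, B: 139×95/300 = 44.017
  18-29, C: 139×61/300 = 28.263
  18-29, D: 139×69/300 = 31.970
  30-49, A: 88×75/300 = 22.000
  30-49, B: 88×95/300 = 27.867
  30-49, C: 88×61/300 = 17.893
  30-49, D: 88×69/300 = 20.240
  50+, A: 73×75/300 = 18.250
  50+, B: 73×95/300 = 23.117
  50+, C: 73×61/300 = 14.843
  50+, D: 73×69/300 = 16.790
Contributions (O − E)²/E:
  (45 − 34.750)²/34.750 = 3.0234
  (42 − 44.017)²/44.017 = 0.0924
  (37 − 28.263)²/28.263 = 2.7009
  (15 − 31.970)²/31.970 = 9.0078
  (17 − 22.000)²/22.000 = 1.1364
  (40 − 27.867)²/27.867 = 5.2826
  (18 − 17.893)²/17.893 = 0.0006
  (13 − 20.240)²/20.240 = 2.5898
  (13 − 18.250)²/18.250 = 1.5103
  (13 − 23.117)²/23.117 = 4.4276
  (6 − 14.843)²/14.843 = 5.2684
  (41 − 16.790)²/16.790 = 34.9091
χ² = 3.0234 + 0.0924 + 2.7009 + 9.0078 + 1.1364 + 5.2826 + 0.0006 + 2.5898 + 1.5103 + 4.4276 + 5.2684 + 34.9091 = 69.95

69.95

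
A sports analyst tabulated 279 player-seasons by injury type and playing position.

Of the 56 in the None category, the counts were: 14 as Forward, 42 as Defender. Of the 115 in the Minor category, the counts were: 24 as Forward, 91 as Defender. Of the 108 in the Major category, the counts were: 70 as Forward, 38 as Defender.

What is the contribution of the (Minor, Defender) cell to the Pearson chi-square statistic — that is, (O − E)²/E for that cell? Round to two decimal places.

Row total (Minor) = 115; column total (Defender) = 171; N = 279.
Expected count E = 115 × 171 / 279 = 70.484.
Contribution = (O − E)²/E = (91 − 70.484)² / 70.484 = 5.97.

5.97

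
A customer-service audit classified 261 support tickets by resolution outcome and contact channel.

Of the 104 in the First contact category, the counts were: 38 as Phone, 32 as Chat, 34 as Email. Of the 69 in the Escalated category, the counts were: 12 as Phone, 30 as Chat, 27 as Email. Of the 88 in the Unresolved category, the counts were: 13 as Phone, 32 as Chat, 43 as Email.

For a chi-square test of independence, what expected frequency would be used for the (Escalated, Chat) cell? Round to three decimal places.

24.851

Row total (Escalated) = 69; column total (Chat) = 94; grand total N = 261.
Expected count = (row total × column total) / N = 69 × 94 / 261 = 24.851.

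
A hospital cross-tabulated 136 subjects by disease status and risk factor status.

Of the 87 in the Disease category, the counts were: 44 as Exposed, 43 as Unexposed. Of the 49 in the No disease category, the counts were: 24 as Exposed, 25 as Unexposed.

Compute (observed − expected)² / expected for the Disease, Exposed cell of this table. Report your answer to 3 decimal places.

0.006

Row total (Disease) = 87; column total (Exposed) = 68; N = 136.
Expected count E = 87 × 68 / 136 = 43.5000.
Contribution = (O − E)²/E = (44 − 43.5000)² / 43.5000 = 0.006.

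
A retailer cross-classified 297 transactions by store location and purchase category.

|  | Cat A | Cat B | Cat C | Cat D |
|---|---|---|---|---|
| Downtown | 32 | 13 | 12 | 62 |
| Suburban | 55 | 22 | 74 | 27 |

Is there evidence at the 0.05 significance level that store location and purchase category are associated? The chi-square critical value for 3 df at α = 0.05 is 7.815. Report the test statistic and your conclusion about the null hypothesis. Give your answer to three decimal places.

Row totals: 119, 178. Column totals: 87, 35, 86, 89. Grand total N = 297.
Expected counts (row total × column total / N):
  Downtown, Cat A: 119×87/297 = 34.8586
  Downtown, Cat B: 119×35/297 = 14.0236
  Downtown, Cat C: 119×86/297 = 34.4579
  Downtown, Cat D: 119×89/297 = 35.6599
  Suburban, Cat A: 178×87/297 = 52.1414
  Suburban, Cat B: 178×35/297 = 20.9764
  Suburban, Cat C: 178×86/297 = 51.5421
  Suburban, Cat D: 178×89/297 = 53.3401
Contributions (O − E)²/E:
  (32 − 34.8586)²/34.8586 = 0.2344
  (13 − 14.0236)²/14.0236 = 0.0747
  (12 − 34.4579)²/34.4579 = 14.6369
  (62 − 35.6599)²/35.6599 = 19.4561
  (55 − 52.1414)²/52.1414 = 0.1567
  (22 − 20.9764)²/20.9764 = 0.0499
  (74 − 51.5421)²/51.5421 = 9.7853
  (27 − 53.3401)²/53.3401 = 13.0071
χ² = 0.2344 + 0.0747 + 14.6369 + 19.4561 + 0.1567 + 0.0499 + 9.7853 + 13.0071 = 57.401
df = (2−1)(4−1) = 3. Since 57.401 > 7.815, reject the null hypothesis of independence at α = 0.05.

57.401; reject H₀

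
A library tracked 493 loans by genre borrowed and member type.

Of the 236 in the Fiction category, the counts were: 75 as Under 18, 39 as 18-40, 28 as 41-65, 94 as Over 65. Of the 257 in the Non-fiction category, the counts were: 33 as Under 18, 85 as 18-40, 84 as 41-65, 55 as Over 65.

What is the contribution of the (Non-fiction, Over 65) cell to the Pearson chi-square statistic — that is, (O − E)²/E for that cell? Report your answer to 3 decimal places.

Row total (Non-fiction) = 257; column total (Over 65) = 149; N = 493.
Expected count E = 257 × 149 / 493 = 77.6734.
Contribution = (O − E)²/E = (55 − 77.6734)² / 77.6734 = 6.619.

6.619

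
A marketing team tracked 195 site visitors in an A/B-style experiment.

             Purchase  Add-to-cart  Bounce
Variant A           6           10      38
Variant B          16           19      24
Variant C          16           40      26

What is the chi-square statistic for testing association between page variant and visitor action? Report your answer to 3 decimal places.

23.532

Row totals: 54, 59, 82. Column totals: 38, 69, 88. Grand total N = 195.
Expected counts (row total × column total / N):
  Variant A, Purchase: 54×38/195 = 10.5231
  Variant A, Add-to-cart: 54×69/195 = 19.1077
  Variant A, Bounce: 54×88/195 = 24.3692
  Variant B, Purchase: 59×38/195 = 11.4974
  Variant B, Add-to-cart: 59×69/195 = 20.8769
  Variant B, Bounce: 59×88/195 = 26.6256
  Variant C, Purchase: 82×38/195 = 15.9795
  Variant C, Add-to-cart: 82×69/195 = 29.0154
  Variant C, Bounce: 82×88/195 = 37.0051
Contributions (O − E)²/E:
  (6 − 10.5231)²/10.5231 = 1.9441
  (10 − 19.1077)²/19.1077 = 4.3412
  (38 − 24.3692)²/24.3692 = 7.6243
  (16 − 11.4974)²/11.4974 = 1.7633
  (19 − 20.8769)²/20.8769 = 0.1687
  (24 − 26.6256)²/26.6256 = 0.2589
  (16 − 15.9795)²/15.9795 = 0.0000
  (40 − 29.0154)²/29.0154 = 4.1585
  (26 − 37.0051)²/37.0051 = 3.2729
χ² = 1.9441 + 4.3412 + 7.6243 + 1.7633 + 0.1687 + 0.2589 + 0.0000 + 4.1585 + 3.2729 = 23.532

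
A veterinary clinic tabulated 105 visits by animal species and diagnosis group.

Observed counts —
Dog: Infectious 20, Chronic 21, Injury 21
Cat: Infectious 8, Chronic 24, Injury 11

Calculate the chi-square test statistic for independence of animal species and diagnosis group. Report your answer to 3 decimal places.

5.200

Row totals: 62, 43. Column totals: 28, 45, 32. Grand total N = 105.
Expected counts (row total × column total / N):
  Dog, Infectious: 62×28/105 = 16.5333
  Dog, Chronic: 62×45/105 = 26.5714
  Dog, Injury: 62×32/105 = 18.8952
  Cat, Infectious: 43×28/105 = 11.4667
  Cat, Chronic: 43×45/105 = 18.4286
  Cat, Injury: 43×32/105 = 13.1048
Contributions (O − E)²/E:
  (20 − 16.5333)²/16.5333 = 0.7269
  (21 − 26.5714)²/26.5714 = 1.1682
  (21 − 18.8952)²/18.8952 = 0.2345
  (8 − 11.4667)²/11.4667 = 1.0481
  (24 − 18.4286)²/18.4286 = 1.6844
  (11 − 13.1048)²/13.1048 = 0.3381
χ² = 0.7269 + 1.1682 + 0.2345 + 1.0481 + 1.6844 + 0.3381 = 5.200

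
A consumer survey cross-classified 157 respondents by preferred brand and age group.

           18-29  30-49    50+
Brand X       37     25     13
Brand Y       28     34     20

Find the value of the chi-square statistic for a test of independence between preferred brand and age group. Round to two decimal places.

3.80

Row totals: 75, 82. Column totals: 65, 59, 33. Grand total N = 157.
Expected counts (row total × column total / N):
  Brand X, 18-29: 75×65/157 = 31.051
  Brand X, 30-49: 75×59/157 = 28.185
  Brand X, 50+: 75×33/157 = 15.764
  Brand Y, 18-29: 82×65/157 = 33.949
  Brand Y, 30-49: 82×59/157 = 30.815
  Brand Y, 50+: 82×33/157 = 17.236
Contributions (O − E)²/E:
  (37 − 31.051)²/31.051 = 1.1398
  (25 − 28.185)²/28.185 = 0.3599
  (13 − 15.764)²/15.764 = 0.4846
  (28 − 33.949)²/33.949 = 1.0425
  (34 − 30.815)²/30.815 = 0.3292
  (20 − 17.236)²/17.236 = 0.4432
χ² = 1.1398 + 0.3599 + 0.4846 + 1.0425 + 0.3292 + 0.4432 = 3.80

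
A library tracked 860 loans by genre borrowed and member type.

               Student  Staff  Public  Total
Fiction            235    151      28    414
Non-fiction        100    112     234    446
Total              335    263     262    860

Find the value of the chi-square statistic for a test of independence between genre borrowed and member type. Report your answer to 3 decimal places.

221.271

Grand total N = 860.
Expected counts (row total × column total / N):
  Fiction, Student: 414×335/860 = 161.2674
  Fiction, Staff: 414×263/860 = 126.6070
  Fiction, Public: 414×262/860 = 126.1256
  Non-fiction, Student: 446×335/860 = 173.7326
  Non-fiction, Staff: 446×263/860 = 136.3930
  Non-fiction, Public: 446×262/860 = 135.8744
Contributions (O − E)²/E:
  (235 − 161.2674)²/161.2674 = 33.7111
  (151 − 126.6070)²/126.6070 = 4.6997
  (28 − 126.1256)²/126.1256 = 76.3416
  (100 − 173.7326)²/173.7326 = 31.2923
  (112 − 136.3930)²/136.3930 = 4.3625
  (234 − 135.8744)²/135.8744 = 70.8642
χ² = 33.7111 + 4.6997 + 76.3416 + 31.2923 + 4.3625 + 70.8642 = 221.271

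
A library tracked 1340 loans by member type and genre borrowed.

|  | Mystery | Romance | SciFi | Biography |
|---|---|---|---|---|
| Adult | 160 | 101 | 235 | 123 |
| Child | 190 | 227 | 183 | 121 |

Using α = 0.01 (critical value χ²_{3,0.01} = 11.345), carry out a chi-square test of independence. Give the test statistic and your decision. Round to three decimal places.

Row totals: 619, 721. Column totals: 350, 328, 418, 244. Grand total N = 1340.
Expected counts (row total × column total / N):
  Adult, Mystery: 619×350/1340 = 161.6791
  Adult, Romance: 619×328/1340 = 151.5164
  Adult, SciFi: 619×418/1340 = 193.0910
  Adult, Biography: 619×244/1340 = 112.7134
  Child, Mystery: 721×350/1340 = 188.3209
  Child, Romance: 721×328/1340 = 176.4836
  Child, SciFi: 721×418/1340 = 224.9090
  Child, Biography: 721×244/1340 = 131.2866
Contributions (O − E)²/E:
  (160 − 161.6791)²/161.6791 = 0.0174
  (101 − 151.5164)²/151.5164 = 16.8424
  (235 − 193.0910)²/193.0910 = 9.0960
  (123 − 112.7134)²/112.7134 = 0.9388
  (190 − 188.3209)²/188.3209 = 0.0150
  (227 − 176.4836)²/176.4836 = 14.4597
  (183 − 224.9090)²/224.9090 = 7.8092
  (121 − 131.2866)²/131.2866 = 0.8060
χ² = 0.0174 + 16.8424 + 9.0960 + 0.9388 + 0.0150 + 14.4597 + 7.8092 + 0.8060 = 49.985
df = (2−1)(4−1) = 3. Since 49.985 > 11.345, reject the null hypothesis of independence at α = 0.01.

49.985; reject H₀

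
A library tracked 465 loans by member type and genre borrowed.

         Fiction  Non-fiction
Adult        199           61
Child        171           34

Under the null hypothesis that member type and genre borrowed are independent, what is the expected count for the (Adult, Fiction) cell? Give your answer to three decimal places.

206.882

Row total (Adult) = 260; column total (Fiction) = 370; grand total N = 465.
Expected count = (row total × column total) / N = 260 × 370 / 465 = 206.882.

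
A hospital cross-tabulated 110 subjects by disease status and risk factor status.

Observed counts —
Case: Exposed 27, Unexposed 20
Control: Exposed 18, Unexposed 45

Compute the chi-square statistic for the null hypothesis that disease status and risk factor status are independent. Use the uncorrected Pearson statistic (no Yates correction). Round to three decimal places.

Row totals: 47, 63. Column totals: 45, 65. Grand total N = 110.
Expected counts (row total × column total / N):
  Case, Exposed: 47×45/110 = 19.22727
  Case, Unexposed: 47×65/110 = 27.77273
  Control, Exposed: 63×45/110 = 25.77273
  Control, Unexposed: 63×65/110 = 37.22727
Contributions (O − E)²/E:
  (27 − 19.22727)²/19.22727 = 3.1422
  (20 − 27.77273)²/27.77273 = 2.1753
  (18 − 25.77273)²/25.77273 = 2.3442
  (45 − 37.22727)²/37.22727 = 1.6229
χ² = 3.1422 + 2.1753 + 2.3442 + 1.6229 = 9.285

9.285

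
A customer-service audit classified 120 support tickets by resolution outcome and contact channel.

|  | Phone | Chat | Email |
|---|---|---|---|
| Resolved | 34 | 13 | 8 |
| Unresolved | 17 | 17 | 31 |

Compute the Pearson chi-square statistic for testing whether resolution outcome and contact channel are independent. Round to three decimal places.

Row totals: 55, 65. Column totals: 51, 30, 39. Grand total N = 120.
Expected counts (row total × column total / N):
  Resolved, Phone: 55×51/120 = 23.3750
  Resolved, Chat: 55×30/120 = 13.7500
  Resolved, Email: 55×39/120 = 17.8750
  Unresolved, Phone: 65×51/120 = 27.6250
  Unresolved, Chat: 65×30/120 = 16.2500
  Unresolved, Email: 65×39/120 = 21.1250
Contributions (O − E)²/E:
  (34 − 23.3750)²/23.3750 = 4.8295
  (13 − 13.7500)²/13.7500 = 0.0409
  (8 − 17.8750)²/17.8750 = 5.4554
  (17 − 27.6250)²/27.6250 = 4.0865
  (17 − 16.2500)²/16.2500 = 0.0346
  (31 − 21.1250)²/21.1250 = 4.6161
χ² = 4.8295 + 0.0409 + 5.4554 + 4.0865 + 0.0346 + 4.6161 = 19.063

19.063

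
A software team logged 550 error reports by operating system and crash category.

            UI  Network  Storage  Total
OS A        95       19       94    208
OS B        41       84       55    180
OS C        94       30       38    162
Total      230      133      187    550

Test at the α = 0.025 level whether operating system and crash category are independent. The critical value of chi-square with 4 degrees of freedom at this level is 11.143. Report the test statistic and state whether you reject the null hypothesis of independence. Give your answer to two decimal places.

99.36; reject H₀

Grand total N = 550.
Expected counts (row total × column total / N):
  OS A, UI: 208×230/550 = 86.9818
  OS A, Network: 208×133/550 = 50.2982
  OS A, Storage: 208×187/550 = 70.7200
  OS B, UI: 180×230/550 = 75.2727
  OS B, Network: 180×133/550 = 43.5273
  OS B, Storage: 180×187/550 = 61.2000
  OS C, UI: 162×230/550 = 67.7455
  OS C, Network: 162×133/550 = 39.1745
  OS C, Storage: 162×187/550 = 55.0800
Contributions (O − E)²/E:
  (95 − 86.9818)²/86.9818 = 0.7391
  (19 − 50.2982)²/50.2982 = 19.4754
  (94 − 70.7200)²/70.7200 = 7.6634
  (41 − 75.2727)²/75.2727 = 15.6048
  (84 − 43.5273)²/43.5273 = 37.6325
  (55 − 61.2000)²/61.2000 = 0.6281
  (94 − 67.7455)²/67.7455 = 10.1748
  (30 − 39.1745)²/39.1745 = 2.1486
  (38 − 55.0800)²/55.0800 = 5.2964
χ² = 0.7391 + 19.4754 + 7.6634 + 15.6048 + 37.6325 + 0.6281 + 10.1748 + 2.1486 + 5.2964 = 99.36
df = (3−1)(3−1) = 4. Since 99.36 > 11.143, reject the null hypothesis of independence at α = 0.025.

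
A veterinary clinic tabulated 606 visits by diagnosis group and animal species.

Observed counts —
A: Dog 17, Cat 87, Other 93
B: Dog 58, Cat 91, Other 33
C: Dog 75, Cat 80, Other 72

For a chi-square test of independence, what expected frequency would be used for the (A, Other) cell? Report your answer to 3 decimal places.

Row total (A) = 197; column total (Other) = 198; grand total N = 606.
Expected count = (row total × column total) / N = 197 × 198 / 606 = 64.366.

64.366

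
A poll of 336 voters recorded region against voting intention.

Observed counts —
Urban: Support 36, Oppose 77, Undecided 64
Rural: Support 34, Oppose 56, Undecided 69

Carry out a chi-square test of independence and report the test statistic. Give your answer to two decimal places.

2.60

Row totals: 177, 159. Column totals: 70, 133, 133. Grand total N = 336.
Expected counts (row total × column total / N):
  Urban, Support: 177×70/336 = 36.875
  Urban, Oppose: 177×133/336 = 70.062
  Urban, Undecided: 177×133/336 = 70.062
  Rural, Support: 159×70/336 = 33.125
  Rural, Oppose: 159×133/336 = 62.938
  Rural, Undecided: 159×133/336 = 62.938
Contributions (O − E)²/E:
  (36 − 36.875)²/36.875 = 0.0208
  (77 − 70.062)²/70.062 = 0.6870
  (64 − 70.062)²/70.062 = 0.5245
  (34 − 33.125)²/33.125 = 0.0231
  (56 − 62.938)²/62.938 = 0.7648
  (69 − 62.938)²/62.938 = 0.5839
χ² = 0.0208 + 0.6870 + 0.5245 + 0.0231 + 0.7648 + 0.5839 = 2.60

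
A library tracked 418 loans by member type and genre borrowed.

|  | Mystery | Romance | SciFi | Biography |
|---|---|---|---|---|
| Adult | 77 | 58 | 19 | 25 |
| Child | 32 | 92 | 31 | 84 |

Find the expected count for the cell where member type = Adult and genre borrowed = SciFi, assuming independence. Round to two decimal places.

21.41

Row total (Adult) = 179; column total (SciFi) = 50; grand total N = 418.
Expected count = (row total × column total) / N = 179 × 50 / 418 = 21.41.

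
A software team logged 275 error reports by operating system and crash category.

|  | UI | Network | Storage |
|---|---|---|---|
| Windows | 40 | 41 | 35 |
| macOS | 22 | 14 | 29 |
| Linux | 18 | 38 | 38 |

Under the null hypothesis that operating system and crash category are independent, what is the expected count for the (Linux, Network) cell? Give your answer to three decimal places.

31.789

Row total (Linux) = 94; column total (Network) = 93; grand total N = 275.
Expected count = (row total × column total) / N = 94 × 93 / 275 = 31.789.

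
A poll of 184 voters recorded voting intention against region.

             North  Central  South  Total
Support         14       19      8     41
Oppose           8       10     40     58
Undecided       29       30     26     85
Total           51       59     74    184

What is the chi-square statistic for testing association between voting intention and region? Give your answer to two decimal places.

Grand total N = 184.
Expected counts (row total × column total / N):
  Support, North: 41×51/184 = 11.364
  Support, Central: 41×59/184 = 13.147
  Support, South: 41×74/184 = 16.489
  Oppose, North: 58×51/184 = 16.076
  Oppose, Central: 58×59/184 = 18.598
  Oppose, South: 58×74/184 = 23.326
  Undecided, North: 85×51/184 = 23.560
  Undecided, Central: 85×59/184 = 27.255
  Undecided, South: 85×74/184 = 34.185
Contributions (O − E)²/E:
  (14 − 11.364)²/11.364 = 0.6114
  (19 − 13.147)²/13.147 = 2.6057
  (8 − 16.489)²/16.489 = 4.3704
  (8 − 16.076)²/16.076 = 4.0571
  (10 − 18.598)²/18.598 = 3.9749
  (40 − 23.326)²/23.326 = 11.9190
  (29 − 23.560)²/23.560 = 1.2561
  (30 − 27.255)²/27.255 = 0.2765
  (26 − 34.185)²/34.185 = 1.9598
χ² = 0.6114 + 2.6057 + 4.3704 + 4.0571 + 3.9749 + 11.9190 + 1.2561 + 0.2765 + 1.9598 = 31.03

31.03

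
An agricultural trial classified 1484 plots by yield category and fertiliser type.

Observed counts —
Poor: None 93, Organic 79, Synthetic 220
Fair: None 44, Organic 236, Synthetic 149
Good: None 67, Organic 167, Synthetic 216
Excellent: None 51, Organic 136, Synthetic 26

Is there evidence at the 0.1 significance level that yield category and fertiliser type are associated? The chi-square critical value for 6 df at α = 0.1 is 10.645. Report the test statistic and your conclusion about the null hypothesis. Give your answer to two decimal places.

192.21; reject H₀

Row totals: 392, 429, 450, 213. Column totals: 255, 618, 611. Grand total N = 1484.
Expected counts (row total × column total / N):
  Poor, None: 392×255/1484 = 67.358
  Poor, Organic: 392×618/1484 = 163.245
  Poor, Synthetic: 392×611/1484 = 161.396
  Fair, None: 429×255/1484 = 73.716
  Fair, Organic: 429×618/1484 = 178.654
  Fair, Synthetic: 429×611/1484 = 176.630
  Good, None: 450×255/1484 = 77.325
  Good, Organic: 450×618/1484 = 187.399
  Good, Synthetic: 450×611/1484 = 185.276
  Excellent, None: 213×255/1484 = 36.600
  Excellent, Organic: 213×618/1484 = 88.702
  Excellent, Synthetic: 213×611/1484 = 87.697
Contributions (O − E)²/E:
  (93 − 67.358)²/67.358 = 9.7615
  (79 − 163.245)²/163.245 = 43.4759
  (220 − 161.396)²/161.396 = 21.2795
  (44 − 73.716)²/73.716 = 11.9790
  (236 − 178.654)²/178.654 = 18.4074
  (149 − 176.630)²/176.630 = 4.3221
  (67 − 77.325)²/77.325 = 1.3787
  (167 − 187.399)²/187.399 = 2.2205
  (216 − 185.276)²/185.276 = 5.0949
  (51 − 36.600)²/36.600 = 5.6656
  (136 − 88.702)²/88.702 = 25.2204
  (26 − 87.697)²/87.697 = 43.4054
χ² = 9.7615 + 43.4759 + 21.2795 + 11.9790 + 18.4074 + 4.3221 + 1.3787 + 2.2205 + 5.0949 + 5.6656 + 25.2204 + 43.4054 = 192.21
df = (4−1)(3−1) = 6. Since 192.21 > 10.645, reject the null hypothesis of independence at α = 0.1.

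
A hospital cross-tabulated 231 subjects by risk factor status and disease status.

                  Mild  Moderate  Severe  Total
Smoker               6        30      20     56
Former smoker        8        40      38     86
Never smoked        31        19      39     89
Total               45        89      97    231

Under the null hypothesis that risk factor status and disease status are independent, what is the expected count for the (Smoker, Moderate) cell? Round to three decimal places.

Row total (Smoker) = 56; column total (Moderate) = 89; grand total N = 231.
Expected count = (row total × column total) / N = 56 × 89 / 231 = 21.576.

21.576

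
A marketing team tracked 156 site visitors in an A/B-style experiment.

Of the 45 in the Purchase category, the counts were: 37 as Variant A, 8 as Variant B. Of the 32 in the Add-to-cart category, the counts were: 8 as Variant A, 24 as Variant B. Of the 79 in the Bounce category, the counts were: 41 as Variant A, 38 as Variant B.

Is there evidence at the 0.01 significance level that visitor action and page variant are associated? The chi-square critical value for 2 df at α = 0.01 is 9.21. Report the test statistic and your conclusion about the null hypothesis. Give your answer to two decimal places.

Row totals: 45, 32, 79. Column totals: 86, 70. Grand total N = 156.
Expected counts (row total × column total / N):
  Purchase, Variant A: 45×86/156 = 24.808
  Purchase, Variant B: 45×70/156 = 20.192
  Add-to-cart, Variant A: 32×86/156 = 17.641
  Add-to-cart, Variant B: 32×70/156 = 14.359
  Bounce, Variant A: 79×86/156 = 43.551
  Bounce, Variant B: 79×70/156 = 35.449
Contributions (O − E)²/E:
  (37 − 24.808)²/24.808 = 5.9918
  (8 − 20.192)²/20.192 = 7.3616
  (8 − 17.641)²/17.641 = 5.2689
  (24 − 14.359)²/14.359 = 6.4732
  (41 − 43.551)²/43.551 = 0.1494
  (38 − 35.449)²/35.449 = 0.1836
χ² = 5.9918 + 7.3616 + 5.2689 + 6.4732 + 0.1494 + 0.1836 = 25.43
df = (3−1)(2−1) = 2. Since 25.43 > 9.21, reject the null hypothesis of independence at α = 0.01.

25.43; reject H₀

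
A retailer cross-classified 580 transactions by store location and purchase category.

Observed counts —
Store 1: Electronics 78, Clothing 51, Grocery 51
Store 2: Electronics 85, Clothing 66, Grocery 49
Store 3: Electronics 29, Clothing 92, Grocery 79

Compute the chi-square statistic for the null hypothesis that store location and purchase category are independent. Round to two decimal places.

48.75

Row totals: 180, 200, 200. Column totals: 192, 209, 179. Grand total N = 580.
Expected counts (row total × column total / N):
  Store 1, Electronics: 180×192/580 = 59.586
  Store 1, Clothing: 180×209/580 = 64.862
  Store 1, Grocery: 180×179/580 = 55.552
  Store 2, Electronics: 200×192/580 = 66.207
  Store 2, Clothing: 200×209/580 = 72.069
  Store 2, Grocery: 200×179/580 = 61.724
  Store 3, Electronics: 200×192/580 = 66.207
  Store 3, Clothing: 200×209/580 = 72.069
  Store 3, Grocery: 200×179/580 = 61.724
Contributions (O − E)²/E:
  (78 − 59.586)²/59.586 = 5.6905
  (51 − 64.862)²/64.862 = 2.9625
  (51 − 55.552)²/55.552 = 0.3730
  (85 − 66.207)²/66.207 = 5.3344
  (66 − 72.069)²/72.069 = 0.5111
  (49 − 61.724)²/61.724 = 2.6230
  (29 − 66.207)²/66.207 = 20.9096
  (92 − 72.069)²/72.069 = 5.5120
  (79 − 61.724)²/61.724 = 4.8354
χ² = 5.6905 + 2.9625 + 0.3730 + 5.3344 + 0.5111 + 2.6230 + 20.9096 + 5.5120 + 4.8354 = 48.75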